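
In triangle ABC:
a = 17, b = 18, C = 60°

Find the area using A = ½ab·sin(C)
A = ½·a·b·sin(C) = ½·17·18·sin(60°)
sin(60°) ≈ 0.866025
A ≈ ½·306·0.866025 = 153·0.866025 ≈ 132.502

Area = 132.5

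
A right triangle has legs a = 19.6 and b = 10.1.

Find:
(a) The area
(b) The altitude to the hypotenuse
(a) The legs are perpendicular, so Area = ½·a·b = ½·19.6·10.1 = ½·197.96 = 98.98
(b) Hypotenuse c = √(a² + b²) = √(384.16 + 102.01) = √486.17 ≈ 22.0493
    Area = ½·c·h_c  ⇒  h_c = 2·Area/c = 197.96/22.0493 ≈ 8.97808

Area = 98.98, h_c = 8.978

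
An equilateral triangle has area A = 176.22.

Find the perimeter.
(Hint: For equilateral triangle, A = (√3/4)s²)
A = (√3/4)s²  ⇒  s² = 4A/√3 = 4·176.22/√3 = 704.88/1.73205 ≈ 406.963
s ≈ √406.963 ≈ 20.1733
Perimeter = 3s ≈ 3·20.1733 ≈ 60.5199

Perimeter = 60.52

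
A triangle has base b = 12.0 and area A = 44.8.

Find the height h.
A = ½·b·h  ⇒  h = 2A/b = 2·44.8/12.0 = 89.6/12.0 ≈ 7.46667

h = 7.467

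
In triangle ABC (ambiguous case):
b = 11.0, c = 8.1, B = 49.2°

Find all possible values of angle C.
b/sin(B) = c/sin(C)  ⇒  sin(C) = c·sin(B)/b = 8.1·sin(49.2°)/11.0
sin(49.2°) ≈ 0.756995
sin(C) ≈ 8.1·0.756995/11.0 ≈ 6.13166/11.0 ≈ 0.557424
Candidate 1: C₁ = arcsin(0.557424) ≈ 33.8778°  →  A = 180° − 49.2° − 33.8778° ≈ 96.9222° > 0, valid
Candidate 2: C₂ = 180° − C₁ ≈ 146.122°  →  A = 180° − 49.2° − 146.122° ≈ -15.3222° ≤ 0, not a valid triangle

C = 33.88° (one solution)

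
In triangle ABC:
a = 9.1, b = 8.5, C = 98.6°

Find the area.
Two sides and the included angle (SAS): A = ½·a·b·sin(C) = ½·9.1·8.5·sin(98.6°)
sin(98.6°) ≈ 0.988756
A ≈ ½·77.35·0.988756 = 38.675·0.988756 ≈ 38.2402

Area = 38.24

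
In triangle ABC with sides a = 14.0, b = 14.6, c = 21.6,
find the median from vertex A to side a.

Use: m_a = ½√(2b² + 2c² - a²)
m_a = ½√(2·14.6² + 2·21.6² − 14.0²) = ½√(2·213.16 + 2·466.56 − 196) = ½√(426.32 + 933.12 − 196) = ½√1163.44
√1163.44 ≈ 34.1092, so m_a ≈ 17.0546

m_a = 17.05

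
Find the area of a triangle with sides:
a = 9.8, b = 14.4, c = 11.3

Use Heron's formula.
s = (9.8 + 14.4 + 11.3)/2 = 35.5/2 = 17.75
s − a = 7.95, s − b = 3.35, s − c = 6.45
s(s−a)(s−b)(s−c) = 17.75·7.95·3.35·6.45 ≈ 3049.09
Area = √3049.09 ≈ 55.2186

Area = 55.22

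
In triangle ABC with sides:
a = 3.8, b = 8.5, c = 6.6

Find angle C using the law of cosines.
c² = a² + b² − 2ab·cos(C)  ⇒  cos(C) = (a² + b² − c²)/(2ab)
cos(C) = (3.8² + 8.5² − 6.6²)/(2·3.8·8.5) = (14.44 + 72.25 − 43.56)/64.6 = 43.13/64.6 ≈ 0.667647
C = arccos(0.667647) ≈ 48.1143°

C = 48.11°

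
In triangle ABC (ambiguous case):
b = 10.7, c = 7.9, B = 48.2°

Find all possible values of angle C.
b/sin(B) = c/sin(C)  ⇒  sin(C) = c·sin(B)/b = 7.9·sin(48.2°)/10.7
sin(48.2°) ≈ 0.745476
sin(C) ≈ 7.9·0.745476/10.7 ≈ 5.88926/10.7 ≈ 0.550398
Candidate 1: C₁ = arcsin(0.550398) ≈ 33.3943°  →  A = 180° − 48.2° − 33.3943° ≈ 98.4057° > 0, valid
Candidate 2: C₂ = 180° − C₁ ≈ 146.606°  →  A = 180° − 48.2° − 146.606° ≈ -14.8057° ≤ 0, not a valid triangle

C = 33.39° (one solution)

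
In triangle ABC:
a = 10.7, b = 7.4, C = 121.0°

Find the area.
Two sides and the included angle (SAS): A = ½·a·b·sin(C) = ½·10.7·7.4·sin(121.0°)
sin(121.0°) ≈ 0.857167
A ≈ ½·79.18·0.857167 = 39.59·0.857167 ≈ 33.9353

Area = 33.94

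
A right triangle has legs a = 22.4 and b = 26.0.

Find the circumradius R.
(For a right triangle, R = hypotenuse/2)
Hypotenuse c = √(a² + b²) = √(501.76 + 676) = √1177.76 ≈ 34.3185
R = c/2 ≈ 34.3185/2 ≈ 17.1593

R = 17.16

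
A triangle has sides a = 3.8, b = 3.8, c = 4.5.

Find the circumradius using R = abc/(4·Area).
First find the area with Heron's formula.
s = (3.8 + 3.8 + 4.5)/2 = 6.05
Area = √(s(s−a)(s−b)(s−c)) = √(6.05·2.25·2.25·1.55) ≈ √47.4736 ≈ 6.89011
abc = 3.8·3.8·4.5 = 64.98
R = abc/(4·Area) ≈ 64.98/(4·6.89011) = 64.98/27.5604 ≈ 2.35773

R = 2.358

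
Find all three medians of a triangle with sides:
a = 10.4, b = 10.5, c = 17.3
Median formula: m_a = ½√(2b² + 2c² − a²) (and cyclically). a² = 108.16, b² = 110.25, c² = 299.29.
m_a = ½√(2·110.25 + 2·299.29 − 108.16) = ½√710.92 ≈ ½·26.6631 ≈ 13.3315
m_b = ½√(2·108.16 + 2·299.29 − 110.25) = ½√704.65 ≈ ½·26.5452 ≈ 13.2726
m_c = ½√(2·108.16 + 2·110.25 − 299.29) = ½√137.53 ≈ ½·11.7273 ≈ 5.86366

m_a = 13.33, m_b = 13.27, m_c = 5.864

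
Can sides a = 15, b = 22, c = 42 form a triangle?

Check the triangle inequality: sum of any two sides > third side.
a + b vs c: 15 + 22 = 37 ≤ 42  ✗
a + c vs b: 15 + 42 = 57 > 22  ✓
b + c vs a: 22 + 42 = 64 > 15  ✓

No: 15 + 22 = 37 is not > 42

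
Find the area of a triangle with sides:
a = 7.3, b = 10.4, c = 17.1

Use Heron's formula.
s = (7.3 + 10.4 + 17.1)/2 = 34.8/2 = 17.4
s − a = 10.1, s − b = 7, s − c = 0.3
s(s−a)(s−b)(s−c) = 17.4·10.1·7·0.3 ≈ 369.054
Area = √369.054 ≈ 19.2108

Area = 19.21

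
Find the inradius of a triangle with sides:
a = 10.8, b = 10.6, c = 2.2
r = Area/s where s is the semi-perimeter.
s = (10.8 + 10.6 + 2.2)/2 = 23.6/2 = 11.8
Area = √(s(s−a)(s−b)(s−c)) = √(11.8·1·1.2·9.6) ≈ √135.936 ≈ 11.6592
r ≈ 11.6592/11.8 ≈ 0.988064

r = 0.9881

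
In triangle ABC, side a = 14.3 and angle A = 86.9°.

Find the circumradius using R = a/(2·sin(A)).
R = a/(2·sin(A)) = 14.3/(2·sin(86.9°))
sin(86.9°) ≈ 0.998537
R ≈ 14.3/(2·0.998537) = 14.3/1.99707 ≈ 7.16048

R = 7.16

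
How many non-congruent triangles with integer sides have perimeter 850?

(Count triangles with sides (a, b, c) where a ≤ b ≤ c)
Let a ≤ b ≤ c with a + b + c = 850. The only binding inequality is a + b > c, i.e. 850 − c > c, so c < 850/2; and c ≥ 850/3 since c is the largest side.
So 284 ≤ c ≤ 424. For each c, b runs from ⌈(850 − c)/2⌉ up to c (then a = 850 − b − c satisfies 1 ≤ a ≤ b automatically), giving c − ⌈(850 − c)/2⌉ + 1 choices.
Summing over c: 2 + 3 + 5 + 6 + … + 210 + 212  (141 terms, c = 284, …, 424) = 15052
Check (closed form: nearest integer to p²/48 for even p, (p+3)²/48 for odd p): 850²/48 = 722500/48 ≈ 15052.08 → 15052

15052 triangles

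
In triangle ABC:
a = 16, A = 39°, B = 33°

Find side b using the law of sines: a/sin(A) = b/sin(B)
a/sin(A) = b/sin(B)  ⇒  b = a·sin(B)/sin(A) = 16·sin(33°)/sin(39°)
sin(33°) ≈ 0.544639, sin(39°) ≈ 0.62932
b ≈ 16·0.544639/0.62932 ≈ 8.71422/0.62932 ≈ 13.847

b = 13.85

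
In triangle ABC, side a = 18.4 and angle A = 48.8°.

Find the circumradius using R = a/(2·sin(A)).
R = a/(2·sin(A)) = 18.4/(2·sin(48.8°))
sin(48.8°) ≈ 0.752415
R ≈ 18.4/(2·0.752415) = 18.4/1.50483 ≈ 12.2273

R = 12.23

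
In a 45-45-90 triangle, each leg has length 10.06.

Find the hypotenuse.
In a 45-45-90 triangle the sides are in ratio 1 : 1 : √2, so hypotenuse = leg·√2.
Hypotenuse = 10.06·√2 ≈ 10.06·1.41421 ≈ 14.227

Hypotenuse = 10.06√2 = 14.23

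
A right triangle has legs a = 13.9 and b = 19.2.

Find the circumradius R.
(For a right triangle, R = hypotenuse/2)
Hypotenuse c = √(a² + b²) = √(193.21 + 368.64) = √561.85 ≈ 23.7034
R = c/2 ≈ 23.7034/2 ≈ 11.8517

R = 11.85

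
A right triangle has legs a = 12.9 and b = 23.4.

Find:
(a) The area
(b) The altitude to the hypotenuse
(a) The legs are perpendicular, so Area = ½·a·b = ½·12.9·23.4 = ½·301.86 = 150.93
(b) Hypotenuse c = √(a² + b²) = √(166.41 + 547.56) = √713.97 ≈ 26.7202
    Area = ½·c·h_c  ⇒  h_c = 2·Area/c = 301.86/26.7202 ≈ 11.2971

Area = 150.93, h_c = 11.3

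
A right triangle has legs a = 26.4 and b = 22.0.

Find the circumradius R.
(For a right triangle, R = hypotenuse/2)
Hypotenuse c = √(a² + b²) = √(696.96 + 484) = √1180.96 ≈ 34.3651
R = c/2 ≈ 34.3651/2 ≈ 17.1825

R = 17.18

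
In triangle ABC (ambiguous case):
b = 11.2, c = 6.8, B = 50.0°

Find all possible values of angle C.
b/sin(B) = c/sin(C)  ⇒  sin(C) = c·sin(B)/b = 6.8·sin(50.0°)/11.2
sin(50.0°) ≈ 0.766044
sin(C) ≈ 6.8·0.766044/11.2 ≈ 5.2091/11.2 ≈ 0.465098
Candidate 1: C₁ = arcsin(0.465098) ≈ 27.7166°  →  A = 180° − 50.0° − 27.7166° ≈ 102.283° > 0, valid
Candidate 2: C₂ = 180° − C₁ ≈ 152.283°  →  A = 180° − 50.0° − 152.283° ≈ -22.2834° ≤ 0, not a valid triangle

C = 27.72° (one solution)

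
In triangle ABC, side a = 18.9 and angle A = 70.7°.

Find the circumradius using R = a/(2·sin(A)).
R = a/(2·sin(A)) = 18.9/(2·sin(70.7°))
sin(70.7°) ≈ 0.943801
R ≈ 18.9/(2·0.943801) = 18.9/1.8876 ≈ 10.0127

R = 10.01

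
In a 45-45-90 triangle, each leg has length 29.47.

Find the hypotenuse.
In a 45-45-90 triangle the sides are in ratio 1 : 1 : √2, so hypotenuse = leg·√2.
Hypotenuse = 29.47·√2 ≈ 29.47·1.41421 ≈ 41.6769

Hypotenuse = 29.47√2 = 41.68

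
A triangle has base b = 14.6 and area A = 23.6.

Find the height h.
A = ½·b·h  ⇒  h = 2A/b = 2·23.6/14.6 = 47.2/14.6 ≈ 3.23288

h = 3.233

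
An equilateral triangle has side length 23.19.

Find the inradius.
r = Area/s with s the semi-perimeter.
Area = (√3/4)·23.19² = (√3/4)·537.7761 ≈ 0.433013·537.7761 ≈ 232.864
s = 3·23.19/2 = 34.785
r ≈ 232.864/34.785 ≈ 6.69438
(Equivalently r = side/(2√3) = 23.19/3.4641 ≈ 6.69438.)

r = 6.694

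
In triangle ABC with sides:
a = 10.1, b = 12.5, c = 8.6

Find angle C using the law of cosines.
c² = a² + b² − 2ab·cos(C)  ⇒  cos(C) = (a² + b² − c²)/(2ab)
cos(C) = (10.1² + 12.5² − 8.6²)/(2·10.1·12.5) = (102.01 + 156.25 − 73.96)/252.5 = 184.3/252.5 ≈ 0.729901
C = arccos(0.729901) ≈ 43.1219°

C = 43.12°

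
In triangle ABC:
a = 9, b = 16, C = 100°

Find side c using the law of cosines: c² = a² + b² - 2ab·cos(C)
c² = 9² + 16² − 2·9·16·cos(100°)
cos(100°) ≈ -0.173648
c² ≈ 81 + 256 − 288·(-0.173648) ≈ 337 + 50.0107 ≈ 387.011
c ≈ √387.011 ≈ 19.6726

c = 19.67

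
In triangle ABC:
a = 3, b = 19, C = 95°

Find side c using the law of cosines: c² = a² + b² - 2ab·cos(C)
c² = 3² + 19² − 2·3·19·cos(95°)
cos(95°) ≈ -0.0871557
c² ≈ 9 + 361 − 114·(-0.0871557) ≈ 370 + 9.93575 ≈ 379.936
c ≈ √379.936 ≈ 19.4919

c = 19.49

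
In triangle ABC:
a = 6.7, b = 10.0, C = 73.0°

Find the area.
Two sides and the included angle (SAS): A = ½·a·b·sin(C) = ½·6.7·10.0·sin(73.0°)
sin(73.0°) ≈ 0.956305
A ≈ ½·67·0.956305 = 33.5·0.956305 ≈ 32.0362

Area = 32.04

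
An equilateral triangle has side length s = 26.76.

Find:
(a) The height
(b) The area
(a) The height splits the triangle into two 30-60-90 halves: h = s·√3/2 = 26.76·1.73205/2 ≈ 46.3497/2 ≈ 23.1748
(b) Area = (√3/4)·s² = (√3/4)·26.76² = (√3/4)·716.0976 ≈ 0.433013·716.0976 ≈ 310.079

Height = 23.17, Area = 310.1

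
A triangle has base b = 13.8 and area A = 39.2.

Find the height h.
A = ½·b·h  ⇒  h = 2A/b = 2·39.2/13.8 = 78.4/13.8 ≈ 5.68116

h = 5.681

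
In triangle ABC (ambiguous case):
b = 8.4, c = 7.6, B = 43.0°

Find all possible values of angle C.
b/sin(B) = c/sin(C)  ⇒  sin(C) = c·sin(B)/b = 7.6·sin(43.0°)/8.4
sin(43.0°) ≈ 0.681998
sin(C) ≈ 7.6·0.681998/8.4 ≈ 5.18319/8.4 ≈ 0.617046
Candidate 1: C₁ = arcsin(0.617046) ≈ 38.1007°  →  A = 180° − 43.0° − 38.1007° ≈ 98.8993° > 0, valid
Candidate 2: C₂ = 180° − C₁ ≈ 141.899°  →  A = 180° − 43.0° − 141.899° ≈ -4.8993° ≤ 0, not a valid triangle

C = 38.1° (one solution)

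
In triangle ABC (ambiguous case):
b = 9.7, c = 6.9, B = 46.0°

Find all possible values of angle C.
b/sin(B) = c/sin(C)  ⇒  sin(C) = c·sin(B)/b = 6.9·sin(46.0°)/9.7
sin(46.0°) ≈ 0.71934
sin(C) ≈ 6.9·0.71934/9.7 ≈ 4.96344/9.7 ≈ 0.511695
Candidate 1: C₁ = arcsin(0.511695) ≈ 30.7768°  →  A = 180° − 46.0° − 30.7768° ≈ 103.223° > 0, valid
Candidate 2: C₂ = 180° − C₁ ≈ 149.223°  →  A = 180° − 46.0° − 149.223° ≈ -15.2232° ≤ 0, not a valid triangle

C = 30.78° (one solution)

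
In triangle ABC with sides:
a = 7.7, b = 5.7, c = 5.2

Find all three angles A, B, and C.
Law of cosines for each angle (a² = 59.29, b² = 32.49, c² = 27.04):
cos(A) = (b² + c² − a²)/(2bc) = (32.49 + 27.04 − 59.29)/(2·5.7·5.2) = 0.24/59.28 ≈ 0.00404858  ⇒  A ≈ 89.768°
cos(B) = (a² + c² − b²)/(2ac) = (59.29 + 27.04 − 32.49)/(2·7.7·5.2) = 53.84/80.08 ≈ 0.672328  ⇒  B ≈ 47.753°
cos(C) = (a² + b² − c²)/(2ab) = (59.29 + 32.49 − 27.04)/(2·7.7·5.7) = 64.74/87.78 ≈ 0.737526  ⇒  C ≈ 42.4789°
Check: A + B + C ≈ 180°

A = 89.77°, B = 47.75°, C = 42.48°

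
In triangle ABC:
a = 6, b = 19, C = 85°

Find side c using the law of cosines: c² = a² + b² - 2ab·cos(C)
c² = 6² + 19² − 2·6·19·cos(85°)
cos(85°) ≈ 0.0871557
c² ≈ 36 + 361 − 228·(0.0871557) ≈ 397 − 19.8715 ≈ 377.128
c ≈ √377.128 ≈ 19.4198

c = 19.42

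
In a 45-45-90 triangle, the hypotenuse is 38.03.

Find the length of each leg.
In a 45-45-90 triangle hypotenuse = leg·√2, so leg = hypotenuse/√2.
Leg = 38.03/√2 ≈ 38.03/1.41421 ≈ 26.8913

Each leg = 26.89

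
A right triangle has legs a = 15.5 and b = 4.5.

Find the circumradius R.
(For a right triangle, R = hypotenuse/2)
Hypotenuse c = √(a² + b²) = √(240.25 + 20.25) = √260.5 ≈ 16.14
R = c/2 ≈ 16.14/2 ≈ 8.07001

R = 8.07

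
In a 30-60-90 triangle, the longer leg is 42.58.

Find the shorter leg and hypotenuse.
In a 30-60-90 triangle the sides are in ratio 1 : √3 : 2, so short leg = long leg/√3 and hypotenuse = 2·(short leg).
Short leg = 42.58/√3 ≈ 42.58/1.73205 ≈ 24.5836
Hypotenuse = 2·24.5836 ≈ 49.1671

Short leg = 24.58, Hypotenuse = 49.17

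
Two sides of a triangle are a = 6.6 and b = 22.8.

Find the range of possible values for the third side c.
Triangle inequality: |a − b| < c < a + b
|a − b| = |6.6 − 22.8| = 16.2
a + b = 6.6 + 22.8 = 29.4

16.2 < c < 29.4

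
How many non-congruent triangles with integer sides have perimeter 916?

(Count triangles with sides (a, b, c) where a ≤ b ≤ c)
Let a ≤ b ≤ c with a + b + c = 916. The only binding inequality is a + b > c, i.e. 916 − c > c, so c < 916/2; and c ≥ 916/3 since c is the largest side.
So 306 ≤ c ≤ 457. For each c, b runs from ⌈(916 − c)/2⌉ up to c (then a = 916 − b − c satisfies 1 ≤ a ≤ b automatically), giving c − ⌈(916 − c)/2⌉ + 1 choices.
Summing over c: 2 + 3 + 5 + 6 + … + 227 + 228  (152 terms, c = 306, …, 457) = 17480
Check (closed form: nearest integer to p²/48 for even p, (p+3)²/48 for odd p): 916²/48 = 839056/48 ≈ 17480.33 → 17480

17480 triangles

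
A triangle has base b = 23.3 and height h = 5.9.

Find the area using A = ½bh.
A = ½·b·h = ½·23.3·5.9 = ½·137.47 = 68.735

Area = 68.735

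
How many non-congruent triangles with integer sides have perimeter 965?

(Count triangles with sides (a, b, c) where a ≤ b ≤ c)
Let a ≤ b ≤ c with a + b + c = 965. The only binding inequality is a + b > c, i.e. 965 − c > c, so c < 965/2; and c ≥ 965/3 since c is the largest side.
So 322 ≤ c ≤ 482. For each c, b runs from ⌈(965 − c)/2⌉ up to c (then a = 965 − b − c satisfies 1 ≤ a ≤ b automatically), giving c − ⌈(965 − c)/2⌉ + 1 choices.
Summing over c: 1 + 3 + 4 + 6 + … + 240 + 241  (161 terms, c = 322, …, 482) = 19521
Check (closed form: nearest integer to p²/48 for even p, (p+3)²/48 for odd p): (965+3)²/48 = 968²/48 = 937024/48 ≈ 19521.33 → 19521

19521 triangles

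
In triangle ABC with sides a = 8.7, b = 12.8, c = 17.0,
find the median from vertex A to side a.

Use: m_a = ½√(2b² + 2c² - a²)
m_a = ½√(2·12.8² + 2·17.0² − 8.7²) = ½√(2·163.84 + 2·289 − 75.69) = ½√(327.68 + 578 − 75.69) = ½√829.99
√829.99 ≈ 28.8095, so m_a ≈ 14.4048

m_a = 14.4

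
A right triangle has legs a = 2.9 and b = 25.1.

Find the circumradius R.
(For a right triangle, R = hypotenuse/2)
Hypotenuse c = √(a² + b²) = √(8.41 + 630.01) = √638.42 ≈ 25.267
R = c/2 ≈ 25.267/2 ≈ 12.6335

R = 12.63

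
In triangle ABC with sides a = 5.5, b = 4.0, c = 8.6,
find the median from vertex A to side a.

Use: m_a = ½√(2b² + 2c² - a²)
m_a = ½√(2·4.0² + 2·8.6² − 5.5²) = ½√(2·16 + 2·73.96 − 30.25) = ½√(32 + 147.92 − 30.25) = ½√149.67
√149.67 ≈ 12.234, so m_a ≈ 6.11698

m_a = 6.117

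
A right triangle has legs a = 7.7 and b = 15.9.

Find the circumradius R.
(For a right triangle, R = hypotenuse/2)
Hypotenuse c = √(a² + b²) = √(59.29 + 252.81) = √312.1 ≈ 17.6664
R = c/2 ≈ 17.6664/2 ≈ 8.83318

R = 8.833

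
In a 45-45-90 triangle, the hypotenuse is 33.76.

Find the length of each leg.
In a 45-45-90 triangle hypotenuse = leg·√2, so leg = hypotenuse/√2.
Leg = 33.76/√2 ≈ 33.76/1.41421 ≈ 23.8719

Each leg = 23.87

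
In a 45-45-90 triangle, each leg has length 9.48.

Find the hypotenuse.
In a 45-45-90 triangle the sides are in ratio 1 : 1 : √2, so hypotenuse = leg·√2.
Hypotenuse = 9.48·√2 ≈ 9.48·1.41421 ≈ 13.4067

Hypotenuse = 9.48√2 = 13.41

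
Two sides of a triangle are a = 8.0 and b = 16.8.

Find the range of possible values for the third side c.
Triangle inequality: |a − b| < c < a + b
|a − b| = |8.0 − 16.8| = 8.8
a + b = 8.0 + 16.8 = 24.8

8.8 < c < 24.8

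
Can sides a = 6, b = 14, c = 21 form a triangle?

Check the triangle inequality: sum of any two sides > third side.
a + b vs c: 6 + 14 = 20 ≤ 21  ✗
a + c vs b: 6 + 21 = 27 > 14  ✓
b + c vs a: 14 + 21 = 35 > 6  ✓

No: 6 + 14 = 20 is not > 21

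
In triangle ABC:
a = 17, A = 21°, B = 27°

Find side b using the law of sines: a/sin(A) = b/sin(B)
a/sin(A) = b/sin(B)  ⇒  b = a·sin(B)/sin(A) = 17·sin(27°)/sin(21°)
sin(27°) ≈ 0.45399, sin(21°) ≈ 0.358368
b ≈ 17·0.45399/0.358368 ≈ 7.71784/0.358368 ≈ 21.5361

b = 21.54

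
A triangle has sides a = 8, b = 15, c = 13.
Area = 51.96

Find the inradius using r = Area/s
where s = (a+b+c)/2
s = (8 + 15 + 13)/2 = 36/2 = 18
r = Area/s = 51.96/18 ≈ 2.88667

r = 2.887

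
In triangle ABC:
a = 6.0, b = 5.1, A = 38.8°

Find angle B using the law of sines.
a/sin(A) = b/sin(B)  ⇒  sin(B) = b·sin(A)/a = 5.1·sin(38.8°)/6.0
sin(38.8°) ≈ 0.626604
sin(B) ≈ 5.1·0.626604/6.0 ≈ 3.19568/6.0 ≈ 0.532613
B = arcsin(0.532613) ≈ 32.1822°
(Since b ≤ a we need B ≤ A, so the obtuse alternative 180° − 32.1822° ≈ 147.818° is rejected.)

B = 32.18°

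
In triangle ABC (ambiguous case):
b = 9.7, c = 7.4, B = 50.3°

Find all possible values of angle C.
b/sin(B) = c/sin(C)  ⇒  sin(C) = c·sin(B)/b = 7.4·sin(50.3°)/9.7
sin(50.3°) ≈ 0.7694
sin(C) ≈ 7.4·0.7694/9.7 ≈ 5.69356/9.7 ≈ 0.586965
Candidate 1: C₁ = arcsin(0.586965) ≈ 35.9419°  →  A = 180° − 50.3° − 35.9419° ≈ 93.7581° > 0, valid
Candidate 2: C₂ = 180° − C₁ ≈ 144.058°  →  A = 180° − 50.3° − 144.058° ≈ -14.3581° ≤ 0, not a valid triangle

C = 35.94° (one solution)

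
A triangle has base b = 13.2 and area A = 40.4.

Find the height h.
A = ½·b·h  ⇒  h = 2A/b = 2·40.4/13.2 = 80.8/13.2 ≈ 6.12121

h = 6.121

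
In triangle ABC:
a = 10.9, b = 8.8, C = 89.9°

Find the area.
Two sides and the included angle (SAS): A = ½·a·b·sin(C) = ½·10.9·8.8·sin(89.9°)
sin(89.9°) ≈ 0.999998
A ≈ ½·95.92·0.999998 = 47.96·0.999998 ≈ 47.9599

Area = 47.96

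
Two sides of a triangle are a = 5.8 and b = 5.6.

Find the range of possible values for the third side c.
Triangle inequality: |a − b| < c < a + b
|a − b| = |5.8 − 5.6| = 0.2
a + b = 5.8 + 5.6 = 11.4

0.2 < c < 11.4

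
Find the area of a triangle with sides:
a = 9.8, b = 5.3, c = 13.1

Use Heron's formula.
s = (9.8 + 5.3 + 13.1)/2 = 28.2/2 = 14.1
s − a = 4.3, s − b = 8.8, s − c = 1
s(s−a)(s−b)(s−c) = 14.1·4.3·8.8·1 ≈ 533.544
Area = √533.544 ≈ 23.0986

Area = 23.1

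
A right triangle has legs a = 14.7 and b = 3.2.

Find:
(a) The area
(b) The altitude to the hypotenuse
(a) The legs are perpendicular, so Area = ½·a·b = ½·14.7·3.2 = ½·47.04 = 23.52
(b) Hypotenuse c = √(a² + b²) = √(216.09 + 10.24) = √226.33 ≈ 15.0443
    Area = ½·c·h_c  ⇒  h_c = 2·Area/c = 47.04/15.0443 ≈ 3.12677

Area = 23.52, h_c = 3.127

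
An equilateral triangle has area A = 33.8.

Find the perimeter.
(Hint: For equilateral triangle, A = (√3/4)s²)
A = (√3/4)s²  ⇒  s² = 4A/√3 = 4·33.8/√3 = 135.2/1.73205 ≈ 78.0578
s ≈ √78.0578 ≈ 8.83503
Perimeter = 3s ≈ 3·8.83503 ≈ 26.5051

Perimeter = 26.51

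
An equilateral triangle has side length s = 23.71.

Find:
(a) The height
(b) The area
(a) The height splits the triangle into two 30-60-90 halves: h = s·√3/2 = 23.71·1.73205/2 ≈ 41.0669/2 ≈ 20.5335
(b) Area = (√3/4)·s² = (√3/4)·23.71² = (√3/4)·562.1641 ≈ 0.433013·562.1641 ≈ 243.424

Height = 20.53, Area = 243.4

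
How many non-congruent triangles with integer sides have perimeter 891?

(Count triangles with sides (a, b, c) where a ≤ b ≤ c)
Let a ≤ b ≤ c with a + b + c = 891. The only binding inequality is a + b > c, i.e. 891 − c > c, so c < 891/2; and c ≥ 891/3 since c is the largest side.
So 297 ≤ c ≤ 445. For each c, b runs from ⌈(891 − c)/2⌉ up to c (then a = 891 − b − c satisfies 1 ≤ a ≤ b automatically), giving c − ⌈(891 − c)/2⌉ + 1 choices.
Summing over c: 1 + 2 + 4 + 5 + … + 221 + 223  (149 terms, c = 297, …, 445) = 16651
Check (closed form: nearest integer to p²/48 for even p, (p+3)²/48 for odd p): (891+3)²/48 = 894²/48 = 799236/48 ≈ 16650.75 → 16651

16651 triangles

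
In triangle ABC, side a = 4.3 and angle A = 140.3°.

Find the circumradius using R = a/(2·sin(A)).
R = a/(2·sin(A)) = 4.3/(2·sin(140.3°))
sin(140.3°) ≈ 0.638768
R ≈ 4.3/(2·0.638768) = 4.3/1.27754 ≈ 3.36586

R = 3.366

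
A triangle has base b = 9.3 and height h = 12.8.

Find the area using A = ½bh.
A = ½·b·h = ½·9.3·12.8 = ½·119.04 = 59.52

Area = 59.52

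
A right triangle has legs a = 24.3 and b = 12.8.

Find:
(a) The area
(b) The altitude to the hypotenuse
(a) The legs are perpendicular, so Area = ½·a·b = ½·24.3·12.8 = ½·311.04 = 155.52
(b) Hypotenuse c = √(a² + b²) = √(590.49 + 163.84) = √754.33 ≈ 27.4651
    Area = ½·c·h_c  ⇒  h_c = 2·Area/c = 311.04/27.4651 ≈ 11.3249

Area = 155.52, h_c = 11.32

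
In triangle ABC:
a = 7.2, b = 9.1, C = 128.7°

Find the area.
Two sides and the included angle (SAS): A = ½·a·b·sin(C) = ½·7.2·9.1·sin(128.7°)
sin(128.7°) ≈ 0.78043
A ≈ ½·65.52·0.78043 = 32.76·0.78043 ≈ 25.5669

Area = 25.57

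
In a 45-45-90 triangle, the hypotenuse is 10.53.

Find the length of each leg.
In a 45-45-90 triangle hypotenuse = leg·√2, so leg = hypotenuse/√2.
Leg = 10.53/√2 ≈ 10.53/1.41421 ≈ 7.44583

Each leg = 7.446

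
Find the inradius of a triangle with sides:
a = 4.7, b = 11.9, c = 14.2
r = Area/s where s is the semi-perimeter.
s = (4.7 + 11.9 + 14.2)/2 = 30.8/2 = 15.4
Area = √(s(s−a)(s−b)(s−c)) = √(15.4·10.7·3.5·1.2) ≈ √692.076 ≈ 26.3073
r ≈ 26.3073/15.4 ≈ 1.70827

r = 1.708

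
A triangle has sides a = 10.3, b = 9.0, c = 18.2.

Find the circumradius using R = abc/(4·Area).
First find the area with Heron's formula.
s = (10.3 + 9.0 + 18.2)/2 = 18.75
Area = √(s(s−a)(s−b)(s−c)) = √(18.75·8.45·9.75·0.55) ≈ √849.621 ≈ 29.1483
abc = 10.3·9.0·18.2 = 1687.14
R = abc/(4·Area) ≈ 1687.14/(4·29.1483) = 1687.14/116.593 ≈ 14.4703

R = 14.47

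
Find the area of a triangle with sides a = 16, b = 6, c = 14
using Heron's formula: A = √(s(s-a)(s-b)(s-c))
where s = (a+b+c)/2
s = (16 + 6 + 14)/2 = 36/2 = 18
s − a = 2, s − b = 12, s − c = 4
s(s−a)(s−b)(s−c) = 18·2·12·4 = 1728
Area = √1728 ≈ 41.5692

s = 18.0, Area = 41.57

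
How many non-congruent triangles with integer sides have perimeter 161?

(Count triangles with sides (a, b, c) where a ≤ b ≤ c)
Let a ≤ b ≤ c with a + b + c = 161. The only binding inequality is a + b > c, i.e. 161 − c > c, so c < 161/2; and c ≥ 161/3 since c is the largest side.
So 54 ≤ c ≤ 80. For each c, b runs from ⌈(161 − c)/2⌉ up to c (then a = 161 − b − c satisfies 1 ≤ a ≤ b automatically), giving c − ⌈(161 − c)/2⌉ + 1 choices.
Summing over c: 1 + 3 + 4 + 6 + … + 39 + 40  (27 terms, c = 54, …, 80) = 560
Check (closed form: nearest integer to p²/48 for even p, (p+3)²/48 for odd p): (161+3)²/48 = 164²/48 = 26896/48 ≈ 560.33 → 560

560 triangles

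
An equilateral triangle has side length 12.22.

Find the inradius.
r = Area/s with s the semi-perimeter.
Area = (√3/4)·12.22² = (√3/4)·149.3284 ≈ 0.433013·149.3284 ≈ 64.6611
s = 3·12.22/2 = 18.33
r ≈ 64.6611/18.33 ≈ 3.52761
(Equivalently r = side/(2√3) = 12.22/3.4641 ≈ 3.52761.)

r = 3.528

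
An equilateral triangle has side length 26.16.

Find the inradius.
r = Area/s with s the semi-perimeter.
Area = (√3/4)·26.16² = (√3/4)·684.3456 ≈ 0.433013·684.3456 ≈ 296.33
s = 3·26.16/2 = 39.24
r ≈ 296.33/39.24 ≈ 7.55174
(Equivalently r = side/(2√3) = 26.16/3.4641 ≈ 7.55174.)

r = 7.552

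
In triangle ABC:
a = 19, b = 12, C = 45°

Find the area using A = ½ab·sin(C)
A = ½·a·b·sin(C) = ½·19·12·sin(45°)
sin(45°) ≈ 0.707107
A ≈ ½·228·0.707107 = 114·0.707107 ≈ 80.6102

Area = 80.61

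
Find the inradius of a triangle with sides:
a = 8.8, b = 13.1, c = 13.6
r = Area/s where s is the semi-perimeter.
s = (8.8 + 13.1 + 13.6)/2 = 35.5/2 = 17.75
Area = √(s(s−a)(s−b)(s−c)) = √(17.75·8.95·4.65·4.15) ≈ √3065.65 ≈ 55.3683
r ≈ 55.3683/17.75 ≈ 3.11934

r = 3.119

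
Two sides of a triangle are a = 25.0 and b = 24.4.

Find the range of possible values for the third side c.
Triangle inequality: |a − b| < c < a + b
|a − b| = |25.0 − 24.4| = 0.6
a + b = 25.0 + 24.4 = 49.4

0.6 < c < 49.4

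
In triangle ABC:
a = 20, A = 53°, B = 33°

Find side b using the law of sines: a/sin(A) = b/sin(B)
a/sin(A) = b/sin(B)  ⇒  b = a·sin(B)/sin(A) = 20·sin(33°)/sin(53°)
sin(33°) ≈ 0.544639, sin(53°) ≈ 0.798636
b ≈ 20·0.544639/0.798636 ≈ 10.8928/0.798636 ≈ 13.6392

b = 13.64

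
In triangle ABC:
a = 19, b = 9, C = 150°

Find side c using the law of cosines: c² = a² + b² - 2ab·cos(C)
c² = 19² + 9² − 2·19·9·cos(150°)
cos(150°) ≈ -0.866025
c² ≈ 361 + 81 − 342·(-0.866025) ≈ 442 + 296.181 ≈ 738.181
c ≈ √738.181 ≈ 27.1695

c = 27.17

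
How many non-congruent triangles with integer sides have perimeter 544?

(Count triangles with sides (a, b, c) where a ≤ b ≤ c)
Let a ≤ b ≤ c with a + b + c = 544. The only binding inequality is a + b > c, i.e. 544 − c > c, so c < 544/2; and c ≥ 544/3 since c is the largest side.
So 182 ≤ c ≤ 271. For each c, b runs from ⌈(544 − c)/2⌉ up to c (then a = 544 − b − c satisfies 1 ≤ a ≤ b automatically), giving c − ⌈(544 − c)/2⌉ + 1 choices.
Summing over c: 2 + 3 + 5 + 6 + … + 134 + 135  (90 terms, c = 182, …, 271) = 6165
Check (closed form: nearest integer to p²/48 for even p, (p+3)²/48 for odd p): 544²/48 = 295936/48 ≈ 6165.33 → 6165

6165 triangles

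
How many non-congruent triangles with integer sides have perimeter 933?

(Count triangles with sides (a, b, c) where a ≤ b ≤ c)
Let a ≤ b ≤ c with a + b + c = 933. The only binding inequality is a + b > c, i.e. 933 − c > c, so c < 933/2; and c ≥ 933/3 since c is the largest side.
So 311 ≤ c ≤ 466. For each c, b runs from ⌈(933 − c)/2⌉ up to c (then a = 933 − b − c satisfies 1 ≤ a ≤ b automatically), giving c − ⌈(933 − c)/2⌉ + 1 choices.
Summing over c: 1 + 2 + 4 + 5 + … + 232 + 233  (156 terms, c = 311, …, 466) = 18252
Check (closed form: nearest integer to p²/48 for even p, (p+3)²/48 for odd p): (933+3)²/48 = 936²/48 = 876096/48 ≈ 18252.00 → 18252

18252 triangles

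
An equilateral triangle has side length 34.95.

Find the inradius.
r = Area/s with s the semi-perimeter.
Area = (√3/4)·34.95² = (√3/4)·1221.5025 ≈ 0.433013·1221.5025 ≈ 528.926
s = 3·34.95/2 = 52.425
r ≈ 528.926/52.425 ≈ 10.0892
(Equivalently r = side/(2√3) = 34.95/3.4641 ≈ 10.0892.)

r = 10.09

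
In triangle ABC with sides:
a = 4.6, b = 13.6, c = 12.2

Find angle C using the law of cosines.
c² = a² + b² − 2ab·cos(C)  ⇒  cos(C) = (a² + b² − c²)/(2ab)
cos(C) = (4.6² + 13.6² − 12.2²)/(2·4.6·13.6) = (21.16 + 184.96 − 148.84)/125.12 = 57.28/125.12 ≈ 0.457801
C = arccos(0.457801) ≈ 62.7547°

C = 62.75°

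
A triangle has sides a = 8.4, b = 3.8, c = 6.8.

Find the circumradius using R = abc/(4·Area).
First find the area with Heron's formula.
s = (8.4 + 3.8 + 6.8)/2 = 9.5
Area = √(s(s−a)(s−b)(s−c)) = √(9.5·1.1·5.7·2.7) ≈ √160.826 ≈ 12.6817
abc = 8.4·3.8·6.8 = 217.056
R = abc/(4·Area) ≈ 217.056/(4·12.6817) = 217.056/50.7268 ≈ 4.27892

R = 4.279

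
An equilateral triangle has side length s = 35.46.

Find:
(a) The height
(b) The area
(a) The height splits the triangle into two 30-60-90 halves: h = s·√3/2 = 35.46·1.73205/2 ≈ 61.4185/2 ≈ 30.7093
(b) Area = (√3/4)·s² = (√3/4)·35.46² = (√3/4)·1257.4116 ≈ 0.433013·1257.4116 ≈ 544.475

Height = 30.71, Area = 544.5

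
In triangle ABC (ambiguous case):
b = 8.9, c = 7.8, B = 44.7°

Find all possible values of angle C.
b/sin(B) = c/sin(C)  ⇒  sin(C) = c·sin(B)/b = 7.8·sin(44.7°)/8.9
sin(44.7°) ≈ 0.703395
sin(C) ≈ 7.8·0.703395/8.9 ≈ 5.48648/8.9 ≈ 0.616458
Candidate 1: C₁ = arcsin(0.616458) ≈ 38.058°  →  A = 180° − 44.7° − 38.058° ≈ 97.242° > 0, valid
Candidate 2: C₂ = 180° − C₁ ≈ 141.942°  →  A = 180° − 44.7° − 141.942° ≈ -6.642° ≤ 0, not a valid triangle

C = 38.06° (one solution)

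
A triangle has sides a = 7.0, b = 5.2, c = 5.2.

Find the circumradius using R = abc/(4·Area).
First find the area with Heron's formula.
s = (7.0 + 5.2 + 5.2)/2 = 8.7
Area = √(s(s−a)(s−b)(s−c)) = √(8.7·1.7·3.5·3.5) ≈ √181.178 ≈ 13.4602
abc = 7.0·5.2·5.2 = 189.28
R = abc/(4·Area) ≈ 189.28/(4·13.4602) = 189.28/53.8409 ≈ 3.51554

R = 3.516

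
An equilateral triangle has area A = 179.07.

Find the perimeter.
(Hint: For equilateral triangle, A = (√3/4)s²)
A = (√3/4)s²  ⇒  s² = 4A/√3 = 4·179.07/√3 = 716.28/1.73205 ≈ 413.544
s ≈ √413.544 ≈ 20.3358
Perimeter = 3s ≈ 3·20.3358 ≈ 61.0074

Perimeter = 61.01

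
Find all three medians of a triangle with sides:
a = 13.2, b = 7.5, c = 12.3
Median formula: m_a = ½√(2b² + 2c² − a²) (and cyclically). a² = 174.24, b² = 56.25, c² = 151.29.
m_a = ½√(2·56.25 + 2·151.29 − 174.24) = ½√240.84 ≈ ½·15.519 ≈ 7.75951
m_b = ½√(2·174.24 + 2·151.29 − 56.25) = ½√594.81 ≈ ½·24.3887 ≈ 12.1944
m_c = ½√(2·174.24 + 2·56.25 − 151.29) = ½√309.69 ≈ ½·17.598 ≈ 8.79901

m_a = 7.76, m_b = 12.19, m_c = 8.799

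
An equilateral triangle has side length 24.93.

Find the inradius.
r = Area/s with s the semi-perimeter.
Area = (√3/4)·24.93² = (√3/4)·621.5049 ≈ 0.433013·621.5049 ≈ 269.12
s = 3·24.93/2 = 37.395
r ≈ 269.12/37.395 ≈ 7.19667
(Equivalently r = side/(2√3) = 24.93/3.4641 ≈ 7.19667.)

r = 7.197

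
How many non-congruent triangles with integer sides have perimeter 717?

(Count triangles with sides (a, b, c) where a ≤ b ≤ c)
Let a ≤ b ≤ c with a + b + c = 717. The only binding inequality is a + b > c, i.e. 717 − c > c, so c < 717/2; and c ≥ 717/3 since c is the largest side.
So 239 ≤ c ≤ 358. For each c, b runs from ⌈(717 − c)/2⌉ up to c (then a = 717 − b − c satisfies 1 ≤ a ≤ b automatically), giving c − ⌈(717 − c)/2⌉ + 1 choices.
Summing over c: 1 + 2 + 4 + 5 + … + 178 + 179  (120 terms, c = 239, …, 358) = 10800
Check (closed form: nearest integer to p²/48 for even p, (p+3)²/48 for odd p): (717+3)²/48 = 720²/48 = 518400/48 ≈ 10800.00 → 10800

10800 triangles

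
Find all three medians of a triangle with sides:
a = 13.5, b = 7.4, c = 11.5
Median formula: m_a = ½√(2b² + 2c² − a²) (and cyclically). a² = 182.25, b² = 54.76, c² = 132.25.
m_a = ½√(2·54.76 + 2·132.25 − 182.25) = ½√191.77 ≈ ½·13.8481 ≈ 6.92405
m_b = ½√(2·182.25 + 2·132.25 − 54.76) = ½√574.24 ≈ ½·23.9633 ≈ 11.9817
m_c = ½√(2·182.25 + 2·54.76 − 132.25) = ½√341.77 ≈ ½·18.487 ≈ 9.24351

m_a = 6.924, m_b = 11.98, m_c = 9.244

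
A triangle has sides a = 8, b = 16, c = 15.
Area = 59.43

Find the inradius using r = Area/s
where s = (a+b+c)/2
s = (8 + 16 + 15)/2 = 39/2 = 19.5
r = Area/s = 59.43/19.5 ≈ 3.04769

r = 3.048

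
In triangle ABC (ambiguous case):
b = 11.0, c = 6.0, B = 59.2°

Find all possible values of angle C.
b/sin(B) = c/sin(C)  ⇒  sin(C) = c·sin(B)/b = 6.0·sin(59.2°)/11.0
sin(59.2°) ≈ 0.85896
sin(C) ≈ 6.0·0.85896/11.0 ≈ 5.15376/11.0 ≈ 0.468524
Candidate 1: C₁ = arcsin(0.468524) ≈ 27.9385°  →  A = 180° − 59.2° − 27.9385° ≈ 92.8615° > 0, valid
Candidate 2: C₂ = 180° − C₁ ≈ 152.061°  →  A = 180° − 59.2° − 152.061° ≈ -31.2615° ≤ 0, not a valid triangle

C = 27.94° (one solution)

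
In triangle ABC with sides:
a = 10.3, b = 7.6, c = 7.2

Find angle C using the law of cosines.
c² = a² + b² − 2ab·cos(C)  ⇒  cos(C) = (a² + b² − c²)/(2ab)
cos(C) = (10.3² + 7.6² − 7.2²)/(2·10.3·7.6) = (106.09 + 57.76 − 51.84)/156.56 = 112.01/156.56 ≈ 0.715445
C = arccos(0.715445) ≈ 44.3204°

C = 44.32°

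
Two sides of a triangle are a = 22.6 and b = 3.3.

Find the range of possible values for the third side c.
Triangle inequality: |a − b| < c < a + b
|a − b| = |22.6 − 3.3| = 19.3
a + b = 22.6 + 3.3 = 25.9

19.3 < c < 25.9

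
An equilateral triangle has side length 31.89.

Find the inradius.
r = Area/s with s the semi-perimeter.
Area = (√3/4)·31.89² = (√3/4)·1016.9721 ≈ 0.433013·1016.9721 ≈ 440.362
s = 3·31.89/2 = 47.835
r ≈ 440.362/47.835 ≈ 9.20585
(Equivalently r = side/(2√3) = 31.89/3.4641 ≈ 9.20585.)

r = 9.206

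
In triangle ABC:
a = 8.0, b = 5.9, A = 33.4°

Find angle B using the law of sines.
a/sin(A) = b/sin(B)  ⇒  sin(B) = b·sin(A)/a = 5.9·sin(33.4°)/8.0
sin(33.4°) ≈ 0.550481
sin(B) ≈ 5.9·0.550481/8.0 ≈ 3.24784/8.0 ≈ 0.40598
B = arcsin(0.40598) ≈ 23.9525°
(Since b ≤ a we need B ≤ A, so the obtuse alternative 180° − 23.9525° ≈ 156.047° is rejected.)

B = 23.95°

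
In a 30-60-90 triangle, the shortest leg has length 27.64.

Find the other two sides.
In a 30-60-90 triangle the sides are in ratio 1 : √3 : 2 (short leg : long leg : hypotenuse).
Long leg = 27.64·√3 ≈ 27.64·1.73205 ≈ 47.8739
Hypotenuse = 2·27.64 = 55.28

Long leg = 27.64√3 = 47.87, Hypotenuse = 55.28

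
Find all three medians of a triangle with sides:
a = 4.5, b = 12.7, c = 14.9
Median formula: m_a = ½√(2b² + 2c² − a²) (and cyclically). a² = 20.25, b² = 161.29, c² = 222.01.
m_a = ½√(2·161.29 + 2·222.01 − 20.25) = ½√746.35 ≈ ½·27.3194 ≈ 13.6597
m_b = ½√(2·20.25 + 2·222.01 − 161.29) = ½√323.23 ≈ ½·17.9786 ≈ 8.9893
m_c = ½√(2·20.25 + 2·161.29 − 222.01) = ½√141.07 ≈ ½·11.8773 ≈ 5.93864

m_a = 13.66, m_b = 8.989, m_c = 5.939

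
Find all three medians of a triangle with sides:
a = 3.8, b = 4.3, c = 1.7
Median formula: m_a = ½√(2b² + 2c² − a²) (and cyclically). a² = 14.44, b² = 18.49, c² = 2.89.
m_a = ½√(2·18.49 + 2·2.89 − 14.44) = ½√28.32 ≈ ½·5.32165 ≈ 2.66083
m_b = ½√(2·14.44 + 2·2.89 − 18.49) = ½√16.17 ≈ ½·4.02119 ≈ 2.0106
m_c = ½√(2·14.44 + 2·18.49 − 2.89) = ½√62.97 ≈ ½·7.93536 ≈ 3.96768

m_a = 2.661, m_b = 2.011, m_c = 3.968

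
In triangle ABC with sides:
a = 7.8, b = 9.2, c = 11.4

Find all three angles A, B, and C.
Law of cosines for each angle (a² = 60.84, b² = 84.64, c² = 129.96):
cos(A) = (b² + c² − a²)/(2bc) = (84.64 + 129.96 − 60.84)/(2·9.2·11.4) = 153.76/209.76 ≈ 0.733028  ⇒  A ≈ 42.8591°
cos(B) = (a² + c² − b²)/(2ac) = (60.84 + 129.96 − 84.64)/(2·7.8·11.4) = 106.16/177.84 ≈ 0.596941  ⇒  B ≈ 53.3489°
cos(C) = (a² + b² − c²)/(2ab) = (60.84 + 84.64 − 129.96)/(2·7.8·9.2) = 15.52/143.52 ≈ 0.108138  ⇒  C ≈ 83.792°
Check: A + B + C ≈ 180°

A = 42.86°, B = 53.35°, C = 83.79°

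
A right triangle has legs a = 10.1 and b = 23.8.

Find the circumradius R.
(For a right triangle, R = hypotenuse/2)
Hypotenuse c = √(a² + b²) = √(102.01 + 566.44) = √668.45 ≈ 25.8544
R = c/2 ≈ 25.8544/2 ≈ 12.9272

R = 12.93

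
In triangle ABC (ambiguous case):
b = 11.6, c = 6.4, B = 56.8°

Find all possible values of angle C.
b/sin(B) = c/sin(C)  ⇒  sin(C) = c·sin(B)/b = 6.4·sin(56.8°)/11.6
sin(56.8°) ≈ 0.836764
sin(C) ≈ 6.4·0.836764/11.6 ≈ 5.35529/11.6 ≈ 0.461663
Candidate 1: C₁ = arcsin(0.461663) ≈ 27.4945°  →  A = 180° − 56.8° − 27.4945° ≈ 95.7055° > 0, valid
Candidate 2: C₂ = 180° − C₁ ≈ 152.506°  →  A = 180° − 56.8° − 152.506° ≈ -29.3055° ≤ 0, not a valid triangle

C = 27.49° (one solution)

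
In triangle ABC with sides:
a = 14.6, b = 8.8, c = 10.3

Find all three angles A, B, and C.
Law of cosines for each angle (a² = 213.16, b² = 77.44, c² = 106.09):
cos(A) = (b² + c² − a²)/(2bc) = (77.44 + 106.09 − 213.16)/(2·8.8·10.3) = -29.63/181.28 ≈ -0.163449  ⇒  A ≈ 99.4071°
cos(B) = (a² + c² − b²)/(2ac) = (213.16 + 106.09 − 77.44)/(2·14.6·10.3) = 241.81/300.76 ≈ 0.803997  ⇒  B ≈ 36.4865°
cos(C) = (a² + b² − c²)/(2ab) = (213.16 + 77.44 − 106.09)/(2·14.6·8.8) = 184.51/256.96 ≈ 0.71805  ⇒  C ≈ 44.1063°
Check: A + B + C ≈ 180°

A = 99.41°, B = 36.49°, C = 44.11°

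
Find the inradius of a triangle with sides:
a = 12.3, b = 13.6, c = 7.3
r = Area/s where s is the semi-perimeter.
s = (12.3 + 13.6 + 7.3)/2 = 33.2/2 = 16.6
Area = √(s(s−a)(s−b)(s−c)) = √(16.6·4.3·3·9.3) ≈ √1991.5 ≈ 44.6262
r ≈ 44.6262/16.6 ≈ 2.68833

r = 2.688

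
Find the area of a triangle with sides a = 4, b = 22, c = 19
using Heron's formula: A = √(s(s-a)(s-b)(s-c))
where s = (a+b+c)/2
s = (4 + 22 + 19)/2 = 45/2 = 22.5
s − a = 18.5, s − b = 0.5, s − c = 3.5
s(s−a)(s−b)(s−c) = 22.5·18.5·0.5·3.5 = 728.4375
Area = √728.4375 ≈ 26.9896

s = 22.5, Area = 26.99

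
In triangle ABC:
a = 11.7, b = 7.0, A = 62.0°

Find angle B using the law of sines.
a/sin(A) = b/sin(B)  ⇒  sin(B) = b·sin(A)/a = 7.0·sin(62.0°)/11.7
sin(62.0°) ≈ 0.882948
sin(B) ≈ 7.0·0.882948/11.7 ≈ 6.18063/11.7 ≈ 0.528259
B = arcsin(0.528259) ≈ 31.8879°
(Since b ≤ a we need B ≤ A, so the obtuse alternative 180° − 31.8879° ≈ 148.112° is rejected.)

B = 31.89°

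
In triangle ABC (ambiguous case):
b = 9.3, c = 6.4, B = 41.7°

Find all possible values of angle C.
b/sin(B) = c/sin(C)  ⇒  sin(C) = c·sin(B)/b = 6.4·sin(41.7°)/9.3
sin(41.7°) ≈ 0.66523
sin(C) ≈ 6.4·0.66523/9.3 ≈ 4.25747/9.3 ≈ 0.457793
Candidate 1: C₁ = arcsin(0.457793) ≈ 27.2448°  →  A = 180° − 41.7° − 27.2448° ≈ 111.055° > 0, valid
Candidate 2: C₂ = 180° − C₁ ≈ 152.755°  →  A = 180° − 41.7° − 152.755° ≈ -14.4552° ≤ 0, not a valid triangle

C = 27.24° (one solution)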